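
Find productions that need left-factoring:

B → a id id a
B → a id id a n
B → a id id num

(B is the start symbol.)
Left-factoring is needed when two productions for the same non-terminal
share a common prefix on the right-hand side.

Productions for B:
  B → a id id a
  B → a id id a n
  B → a id id num

Found common prefix 'a id id' in productions for B

Answer: Yes, B has productions with common prefix 'a id id'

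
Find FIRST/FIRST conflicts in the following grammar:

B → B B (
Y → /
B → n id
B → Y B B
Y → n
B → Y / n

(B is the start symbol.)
Yes. B → B B '(' / B → n id on { 'n' }; B → B B '(' / B → Y B B on { '/', 'n' }; B → B B '(' / B → Y '/' n on { '/', 'n' }; B → n id / B → Y B B on { 'n' }; B → n id / B → Y '/' n on { 'n' }; B → Y B B / B → Y '/' n on { '/', 'n' }

FIRST sets of the non-terminals at (or reachable through a nullable prefix from) the front of some alternative:
  FIRST(B) = { '/', 'n' }
  FIRST(Y) = { '/', 'n' }

Productions for B:
  B → B B (: FIRST = { '/', 'n' }
  B → n id: FIRST = { 'n' }
  B → Y B B: FIRST = { '/', 'n' }
  B → Y / n: FIRST = { '/', 'n' }
Productions for Y:
  Y → /: FIRST = { '/' }
  Y → n: FIRST = { 'n' }

Conflict for B: B → B B ( and B → n id
  Overlap: { 'n' }
Conflict for B: B → B B ( and B → Y B B
  Overlap: { '/', 'n' }
Conflict for B: B → B B ( and B → Y / n
  Overlap: { '/', 'n' }
Conflict for B: B → n id and B → Y B B
  Overlap: { 'n' }
Conflict for B: B → n id and B → Y / n
  Overlap: { 'n' }
Conflict for B: B → Y B B and B → Y / n
  Overlap: { '/', 'n' }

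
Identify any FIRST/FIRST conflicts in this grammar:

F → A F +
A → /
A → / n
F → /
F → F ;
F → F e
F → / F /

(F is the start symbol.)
A FIRST/FIRST conflict occurs when two productions N → α and N → β for the same non-terminal have FIRST(α) ∩ FIRST(β) ≠ ∅ (with ε ∈ FIRST of a nullable right-hand side, so two nullable alternatives also conflict).

FIRST sets of the non-terminals at (or reachable through a nullable prefix from) the front of some alternative:
  FIRST(A) = { '/' }
  FIRST(F) = { '/' }

Productions for F:
  F → A F +: FIRST = { '/' }
  F → /: FIRST = { '/' }
  F → F ;: FIRST = { '/' }
  F → F e: FIRST = { '/' }
  F → / F /: FIRST = { '/' }
Productions for A:
  A → /: FIRST = { '/' }
  A → / n: FIRST = { '/' }

Conflict for F: F → A F + and F → /
  Overlap: { '/' }
Conflict for F: F → A F + and F → F ;
  Overlap: { '/' }
Conflict for F: F → A F + and F → F e
  Overlap: { '/' }
Conflict for F: F → A F + and F → / F /
  Overlap: { '/' }
Conflict for F: F → / and F → F ;
  Overlap: { '/' }
Conflict for F: F → / and F → F e
  Overlap: { '/' }
Conflict for F: F → / and F → / F /
  Overlap: { '/' }
Conflict for F: F → F ; and F → F e
  Overlap: { '/' }
Conflict for F: F → F ; and F → / F /
  Overlap: { '/' }
Conflict for F: F → F e and F → / F /
  Overlap: { '/' }
Conflict for A: A → / and A → / n
  Overlap: { '/' }

Answer: Yes. F → A F '+' / F → '/' on { '/' }; F → A F '+' / F → F ';' on { '/' }; F → A F '+' / F → F e on { '/' }; F → A F '+' / F → '/' F '/' on { '/' }; F → '/' / F → F ';' on { '/' }; F → '/' / F → F e on { '/' }; F → '/' / F → '/' F '/' on { '/' }; F → F ';' / F → F e on { '/' }; F → F ';' / F → '/' F '/' on { '/' }; F → F e / F → '/' F '/' on { '/' }; A → '/' / A → '/' n on { '/' }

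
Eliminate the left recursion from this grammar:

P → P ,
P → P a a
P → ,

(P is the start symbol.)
P is directly left-recursive. The standard transformation for
  A → A α₁ | ... | A α_m | β₁ | ... | β_n
is
  A  → β₁ A' | ... | β_n A'
  A' → α₁ A' | ... | α_m A' | ε

P → , becomes P → , P'
P → P , becomes P' → , P'
P → P a a becomes P' → a a P'
Add P' → ε

Resulting grammar:
P → , P'
P' → , P'
P' → a a P'
P' → ε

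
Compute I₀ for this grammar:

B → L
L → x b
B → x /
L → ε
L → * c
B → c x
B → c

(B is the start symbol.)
First, augment the grammar with B' → B
I₀ = CLOSURE({ [B' → . B] }):
  [B' → . B] has the dot before B: add [B → . L], [B → . x /], [B → . c x], [B → . c]
  [B → . L] has the dot before L: add [L → . x b], [L → .], [L → . * c]
No further items can be added.

I₀ = { [B → . L], [B → . c x], [B → . c], [B → . x /], [B' → . B], [L → . * c], [L → . x b], [L → .] }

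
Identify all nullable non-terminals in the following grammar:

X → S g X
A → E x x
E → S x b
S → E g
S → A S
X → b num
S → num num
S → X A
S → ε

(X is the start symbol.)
{ 'S' }

ε-productions: S → ε
So S is immediately nullable.
No further non-terminal can be added: every production for the remaining non-terminals contains a terminal or a non-nullable non-terminal.
Nullable = { 'S' }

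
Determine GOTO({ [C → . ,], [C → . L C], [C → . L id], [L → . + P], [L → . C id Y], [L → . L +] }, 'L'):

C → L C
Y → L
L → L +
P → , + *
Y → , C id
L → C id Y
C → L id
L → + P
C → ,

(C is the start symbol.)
{ [C → . ,], [C → . L C], [C → . L id], [C → L . C], [C → L . id], [L → . + P], [L → . C id Y], [L → . L +], [L → L . +] }

GOTO(I, 'L') = CLOSURE({ [A → αX.β] : [A → α.Xβ] ∈ I, X = 'L' })

Items with dot before 'L', with the dot advanced:
  [C → . L C] → [C → L . C]
  [C → . L id] → [C → L . id]
  [L → . L +] → [L → L . +]
Closure of the advanced items:
  [C → L . C] has the dot before C: add [C → . L C], [C → . L id], [C → . ,]
  [C → . L C] has the dot before L: add [L → . L +], [L → . C id Y], [L → . + P]

GOTO = { [C → . ,], [C → . L C], [C → . L id], [C → L . C], [C → L . id], [L → . + P], [L → . C id Y], [L → . L +], [L → L . +] }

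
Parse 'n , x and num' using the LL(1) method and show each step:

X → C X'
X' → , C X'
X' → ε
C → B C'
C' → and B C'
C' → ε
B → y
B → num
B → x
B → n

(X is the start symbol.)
LL(1) parsing maintains a stack (initially the start symbol over $) and the input. At each step: if the stack top is a terminal, match it against the current input token; if it is a non-terminal N, replace it with the RHS of M[N, lookahead] (the unique production whose predict set contains the lookahead).

Stack is shown with the top on the left.

Stack          Input            Action
--------------------------------------
X $            n , x and num $  output X → C X'
C X' $         n , x and num $  output C → B C'
B C' X' $      n , x and num $  output B → n
n C' X' $      n , x and num $  match 'n'
C' X' $        , x and num $    output C' → ε
X' $           , x and num $    output X' → , C X'
, C X' $       , x and num $    match ','
C X' $         x and num $      output C → B C'
B C' X' $      x and num $      output B → x
x C' X' $      x and num $      match 'x'
C' X' $        and num $        output C' → and B C'
and B C' X' $  and num $        match 'and'
B C' X' $      num $            output B → num
num C' X' $    num $            match 'num'
C' X' $        $                output C' → ε
X' $           $                output X' → ε
$              $                accept

The string is accepted.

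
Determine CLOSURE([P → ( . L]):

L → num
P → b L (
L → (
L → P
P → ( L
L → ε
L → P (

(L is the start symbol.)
To compute CLOSURE, for each item [A → α.Bβ] where B is a non-terminal, add [B → .γ] for all productions B → γ; repeat for the newly added items until nothing changes.

Start with: [P → ( . L]
  [P → ( . L] has the dot before L: add [L → . num], [L → . (], [L → . P], [L → .], [L → . P (]
  [L → . P] has the dot before P: add [P → . b L (], [P → . ( L]
No further items can be added.

CLOSURE = { [L → . (], [L → . P (], [L → . P], [L → . num], [L → .], [P → ( . L], [P → . ( L], [P → . b L (] }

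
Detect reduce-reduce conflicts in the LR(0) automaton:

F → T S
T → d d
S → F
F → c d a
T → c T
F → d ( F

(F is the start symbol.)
No reduce-reduce conflicts

Augment with F' → F and build the canonical LR(0) collection (I0 = CLOSURE({[F' → . F]}), then GOTO on every symbol after a dot until no new states appear). It has 15 states:
  I0: { [F → . T S], [F → . c d a], [F → . d ( F], [F' → . F], [T → . c T], [T → . d d] }  — shift
  I1: { [F' → F .] }  — accept
  I2: { [F → . T S], [F → . c d a], [F → . d ( F], [F → T . S], [S → . F], [T → . c T], [T → . d d] }  — shift
  I3: { [F → c . d a], [T → . c T], [T → . d d], [T → c . T] }  — shift
  I4: { [F → d . ( F], [T → d . d] }  — shift
  I5: { [F → . T S], [F → . c d a], [F → . d ( F], [F → d ( . F], [T → . c T], [T → . d d] }  — shift
  I6: { [T → d d .] }  — reduce
  I7: { [F → d ( F .] }  — reduce
  I8: { [T → c T .] }  — reduce
  I9: { [T → . c T], [T → . d d], [T → c . T] }  — shift
  I10: { [F → c d . a], [T → d . d] }  — shift
  I11: { [F → c d a .] }  — reduce
  I12: { [T → d . d] }  — shift
  I13: { [S → F .] }  — reduce
  I14: { [F → T S .] }  — reduce

No state contains more than one complete item.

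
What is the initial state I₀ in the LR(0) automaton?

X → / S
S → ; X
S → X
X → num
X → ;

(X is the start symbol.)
First, augment the grammar with X' → X
I₀ = CLOSURE({ [X' → . X] }):
  [X' → . X] has the dot before X: add [X → . / S], [X → . num], [X → . ;]
No further items can be added.

I₀ = { [X → . / S], [X → . ;], [X → . num], [X' → . X] }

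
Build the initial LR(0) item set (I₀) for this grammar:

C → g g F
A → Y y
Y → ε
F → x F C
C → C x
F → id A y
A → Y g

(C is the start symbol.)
First, augment the grammar with C' → C
I₀ = CLOSURE({ [C' → . C] }):
  [C' → . C] has the dot before C: add [C → . g g F], [C → . C x]
No further items can be added.

I₀ = { [C → . C x], [C → . g g F], [C' → . C] }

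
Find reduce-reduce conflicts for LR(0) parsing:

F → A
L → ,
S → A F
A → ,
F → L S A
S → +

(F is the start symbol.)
A reduce-reduce conflict occurs when an LR(0) state has two complete items [A → α .] and [B → β .] — both call for a reduction, and with no lookahead the parser cannot choose between them.

Augment with F' → F and build the canonical LR(0) collection (I0 = CLOSURE({[F' → . F]}), then GOTO on every symbol after a dot until no new states appear). It has 11 states:
  I0: { [A → . ,], [F → . A], [F → . L S A], [F' → . F], [L → . ,] }  — shift
  I1: { [A → , .], [L → , .] }  — 2 reduces
  I2: { [F → A .] }  — reduce
  I3: { [F' → F .] }  — accept
  I4: { [A → . ,], [F → L . S A], [S → . +], [S → . A F] }  — shift
  I5: { [S → + .] }  — reduce
  I6: { [A → , .] }  — reduce
  I7: { [A → . ,], [F → . A], [F → . L S A], [L → . ,], [S → A . F] }  — shift
  I8: { [A → . ,], [F → L S . A] }  — shift
  I9: { [F → L S A .] }  — reduce
  I10: { [S → A F .] }  — reduce

I1 contains complete items [A → , .], [L → , .] — reduce-reduce conflict.

Answer: Yes — I1: [A → , .] vs [L → , .]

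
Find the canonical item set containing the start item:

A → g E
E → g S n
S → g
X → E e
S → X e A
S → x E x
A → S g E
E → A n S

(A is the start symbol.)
{ [A → . S g E], [A → . g E], [A' → . A], [E → . A n S], [E → . g S n], [S → . X e A], [S → . g], [S → . x E x], [X → . E e] }

First, augment the grammar with A' → A
I₀ = CLOSURE({ [A' → . A] }):
  [A' → . A] has the dot before A: add [A → . g E], [A → . S g E]
  [A → . S g E] has the dot before S: add [S → . g], [S → . X e A], [S → . x E x]
  [S → . X e A] has the dot before X: add [X → . E e]
  [X → . E e] has the dot before E: add [E → . g S n], [E → . A n S]
No further items can be added.

I₀ = { [A → . S g E], [A → . g E], [A' → . A], [E → . A n S], [E → . g S n], [S → . X e A], [S → . g], [S → . x E x], [X → . E e] }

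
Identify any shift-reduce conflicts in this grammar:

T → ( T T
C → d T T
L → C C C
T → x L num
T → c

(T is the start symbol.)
No shift-reduce conflicts

A shift-reduce conflict occurs when an LR(0) state has both:
  - a complete (reduce) item [A → α .] (dot at the end), and
  - a shift item [B → β . c γ] (dot before a terminal).

Augment with T' → T and build the canonical LR(0) collection (I0 = CLOSURE({[T' → . T]}), then GOTO on every symbol after a dot until no new states appear). It has 15 states:
  I0: { [T → . ( T T], [T → . c], [T → . x L num], [T' → . T] }  — shift
  I1: { [T → ( . T T], [T → . ( T T], [T → . c], [T → . x L num] }  — shift
  I2: { [T' → T .] }  — accept
  I3: { [T → c .] }  — reduce
  I4: { [C → . d T T], [L → . C C C], [T → x . L num] }  — shift
  I5: { [C → . d T T], [L → C . C C] }  — shift
  I6: { [T → x L . num] }  — shift
  I7: { [C → d . T T], [T → . ( T T], [T → . c], [T → . x L num] }  — shift
  I8: { [C → d T . T], [T → . ( T T], [T → . c], [T → . x L num] }  — shift
  I9: { [C → d T T .] }  — reduce
  I10: { [T → x L num .] }  — reduce
  I11: { [C → . d T T], [L → C C . C] }  — shift
  I12: { [L → C C C .] }  — reduce
  I13: { [T → ( T . T], [T → . ( T T], [T → . c], [T → . x L num] }  — shift
  I14: { [T → ( T T .] }  — reduce

No state contains both a complete item and a shift item.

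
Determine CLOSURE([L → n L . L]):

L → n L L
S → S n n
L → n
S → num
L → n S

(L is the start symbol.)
{ [L → . n L L], [L → . n S], [L → . n], [L → n L . L] }

To compute CLOSURE, for each item [A → α.Bβ] where B is a non-terminal, add [B → .γ] for all productions B → γ; repeat for the newly added items until nothing changes.

Start with: [L → n L . L]
  [L → n L . L] has the dot before L: add [L → . n L L], [L → . n], [L → . n S]
No further items can be added.

CLOSURE = { [L → . n L L], [L → . n S], [L → . n], [L → n L . L] }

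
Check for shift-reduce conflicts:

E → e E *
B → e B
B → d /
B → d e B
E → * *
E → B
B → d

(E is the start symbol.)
Yes — I4: [B → d .] vs [B → d . /]

Augment with E' → E and build the canonical LR(0) collection (I0 = CLOSURE({[E' → . E]}), then GOTO on every symbol after a dot until no new states appear). It has 15 states:
  I0: { [B → . d /], [B → . d e B], [B → . d], [B → . e B], [E → . * *], [E → . B], [E → . e E *], [E' → . E] }  — shift
  I1: { [E → * . *] }  — shift
  I2: { [E → B .] }  — reduce
  I3: { [E' → E .] }  — accept
  I4: { [B → d . /], [B → d . e B], [B → d .] }  — shift, reduce
  I5: { [B → . d /], [B → . d e B], [B → . d], [B → . e B], [B → e . B], [E → . * *], [E → . B], [E → . e E *], [E → e . E *] }  — shift
  I6: { [B → e B .], [E → B .] }  — 2 reduces
  I7: { [E → e E . *] }  — shift
  I8: { [E → e E * .] }  — reduce
  I9: { [B → d / .] }  — reduce
  I10: { [B → . d /], [B → . d e B], [B → . d], [B → . e B], [B → d e . B] }  — shift
  I11: { [B → d e B .] }  — reduce
  I12: { [B → . d /], [B → . d e B], [B → . d], [B → . e B], [B → e . B] }  — shift
  I13: { [B → e B .] }  — reduce
  I14: { [E → * * .] }  — reduce

I4 contains reduce item [B → d .] and shift items [B → d . /], [B → d . e B] — shift-reduce conflict.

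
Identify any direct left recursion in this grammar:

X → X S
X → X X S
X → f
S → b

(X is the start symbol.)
Yes, X is left-recursive

X → X S: LEFT RECURSIVE (starts with X)
X → X X S: LEFT RECURSIVE (starts with X)
X → f: starts with f
S → b: starts with b

The grammar has direct left recursion on: X.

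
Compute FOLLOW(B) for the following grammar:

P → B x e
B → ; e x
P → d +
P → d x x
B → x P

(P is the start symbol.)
{ 'x' }

In P → B x e: B is followed by x e, add FIRST(x e) \ {ε} = { 'x' }

Taking the union: FOLLOW(B) = { 'x' }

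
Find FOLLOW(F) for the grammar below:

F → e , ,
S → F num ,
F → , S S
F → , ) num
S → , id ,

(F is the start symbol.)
{ $, 'num' }

F is the start symbol, so $ ∈ FOLLOW(F).
In S → F num ,: F is followed by num ',', add FIRST(num ',') \ {ε} = { 'num' }

Taking the union: FOLLOW(F) = { $, 'num' }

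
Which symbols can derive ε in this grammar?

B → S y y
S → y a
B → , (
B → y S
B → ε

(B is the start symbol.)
{ 'B' }

A non-terminal is nullable if it can derive ε (the empty string): either it has an ε-production, or it has a production whose right-hand side consists entirely of nullable non-terminals.

ε-productions: B → ε
So B is immediately nullable.
No further non-terminal can be added: every production for the remaining non-terminals contains a terminal or a non-nullable non-terminal.
Nullable = { 'B' }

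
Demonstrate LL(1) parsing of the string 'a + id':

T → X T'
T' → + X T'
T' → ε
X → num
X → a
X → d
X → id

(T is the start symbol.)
Stack is shown with the top on the left.

Stack     Input     Action
--------------------------
T $       a + id $  output T → X T'
X T' $    a + id $  output X → a
a T' $    a + id $  match 'a'
T' $      + id $    output T' → + X T'
+ X T' $  + id $    match '+'
X T' $    id $      output X → id
id T' $   id $      match 'id'
T' $      $         output T' → ε
$         $         accept

The string is accepted.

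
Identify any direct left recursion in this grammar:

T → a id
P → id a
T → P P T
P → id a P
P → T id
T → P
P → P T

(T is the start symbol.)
Yes, P is left-recursive

Direct left recursion occurs when N → N α for some non-terminal N (the right-hand side begins with the left-hand side itself).

T → a id: starts with a
P → id a: starts with id
T → P P T: starts with P
P → id a P: starts with id
P → T id: starts with T
T → P: starts with P
P → P T: LEFT RECURSIVE (starts with P)

The grammar has direct left recursion on: P.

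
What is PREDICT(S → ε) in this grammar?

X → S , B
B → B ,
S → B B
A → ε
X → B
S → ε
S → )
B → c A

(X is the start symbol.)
PREDICT(S → ε) = (FIRST(RHS) \ {ε}) ∪ (FOLLOW(S) if ε ∈ FIRST(RHS), i.e. RHS ⇒* ε)
The right-hand side is ε (FIRST(ε) = { ε }), so the predict set is FOLLOW(S) = { ',' }
PREDICT(S → ε) = { ',' }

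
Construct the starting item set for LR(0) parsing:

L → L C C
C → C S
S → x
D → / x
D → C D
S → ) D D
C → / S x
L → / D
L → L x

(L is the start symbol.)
{ [L → . / D], [L → . L C C], [L → . L x], [L' → . L] }

First, augment the grammar with L' → L
I₀ = CLOSURE({ [L' → . L] }):
  [L' → . L] has the dot before L: add [L → . L C C], [L → . / D], [L → . L x]
No further items can be added.

I₀ = { [L → . / D], [L → . L C C], [L → . L x], [L' → . L] }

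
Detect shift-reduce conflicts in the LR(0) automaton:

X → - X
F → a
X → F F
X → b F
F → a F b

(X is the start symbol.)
Yes — I4: [F → a .] vs [F → . a]

Augment with X' → X and build the canonical LR(0) collection (I0 = CLOSURE({[X' → . X]}), then GOTO on every symbol after a dot until no new states appear). It has 11 states:
  I0: { [F → . a F b], [F → . a], [X → . - X], [X → . F F], [X → . b F], [X' → . X] }  — shift
  I1: { [F → . a F b], [F → . a], [X → - . X], [X → . - X], [X → . F F], [X → . b F] }  — shift
  I2: { [F → . a F b], [F → . a], [X → F . F] }  — shift
  I3: { [X' → X .] }  — accept
  I4: { [F → . a F b], [F → . a], [F → a . F b], [F → a .] }  — shift, reduce
  I5: { [F → . a F b], [F → . a], [X → b . F] }  — shift
  I6: { [X → b F .] }  — reduce
  I7: { [F → a F . b] }  — shift
  I8: { [F → a F b .] }  — reduce
  I9: { [X → F F .] }  — reduce
  I10: { [X → - X .] }  — reduce

I4 contains reduce item [F → a .] and shift items [F → . a], [F → . a F b] — shift-reduce conflict.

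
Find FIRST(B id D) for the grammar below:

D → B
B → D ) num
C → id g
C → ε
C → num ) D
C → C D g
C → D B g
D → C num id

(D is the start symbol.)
{ 'id', 'num' }

FIRST sets of the non-terminals involved (from the grammar, by fixed-point iteration):
  FIRST(B) = { 'id', 'num' }

To compute FIRST(B id D), process the symbols left to right:
Symbol B is a non-terminal. Add FIRST(B) \ {ε} = { 'id', 'num' }
B is not nullable (ε ∉ FIRST(B)), so stop here.
FIRST(B id D) = { 'id', 'num' }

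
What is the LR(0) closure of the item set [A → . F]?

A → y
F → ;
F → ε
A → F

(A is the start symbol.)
To compute CLOSURE, for each item [A → α.Bβ] where B is a non-terminal, add [B → .γ] for all productions B → γ; repeat for the newly added items until nothing changes.

Start with: [A → . F]
  [A → . F] has the dot before F: add [F → . ;], [F → .]
No further items can be added.

CLOSURE = { [A → . F], [F → . ;], [F → .] }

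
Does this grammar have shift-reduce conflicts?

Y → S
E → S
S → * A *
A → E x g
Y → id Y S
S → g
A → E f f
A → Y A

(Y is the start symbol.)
No shift-reduce conflicts

Augment with Y' → Y and build the canonical LR(0) collection (I0 = CLOSURE({[Y' → . Y]}), then GOTO on every symbol after a dot until no new states appear). It has 18 states:
  I0: { [S → . * A *], [S → . g], [Y → . S], [Y → . id Y S], [Y' → . Y] }  — shift
  I1: { [A → . E f f], [A → . E x g], [A → . Y A], [E → . S], [S → * . A *], [S → . * A *], [S → . g], [Y → . S], [Y → . id Y S] }  — shift
  I2: { [Y → S .] }  — reduce
  I3: { [Y' → Y .] }  — accept
  I4: { [S → g .] }  — reduce
  I5: { [S → . * A *], [S → . g], [Y → . S], [Y → . id Y S], [Y → id . Y S] }  — shift
  I6: { [S → . * A *], [S → . g], [Y → id Y . S] }  — shift
  I7: { [Y → id Y S .] }  — reduce
  I8: { [S → * A . *] }  — shift
  I9: { [A → E . f f], [A → E . x g] }  — shift
  I10: { [E → S .], [Y → S .] }  — 2 reduces
  I11: { [A → . E f f], [A → . E x g], [A → . Y A], [A → Y . A], [E → . S], [S → . * A *], [S → . g], [Y → . S], [Y → . id Y S] }  — shift
  I12: { [A → Y A .] }  — reduce
  I13: { [A → E f . f] }  — shift
  I14: { [A → E x . g] }  — shift
  I15: { [A → E x g .] }  — reduce
  I16: { [A → E f f .] }  — reduce
  I17: { [S → * A * .] }  — reduce

No state contains both a complete item and a shift item.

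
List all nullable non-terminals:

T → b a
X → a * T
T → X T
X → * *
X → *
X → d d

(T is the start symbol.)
There are no ε-productions, so no non-terminal can derive ε.
No non-terminals are nullable.

Answer: None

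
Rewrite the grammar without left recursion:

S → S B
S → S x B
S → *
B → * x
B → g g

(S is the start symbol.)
S is directly left-recursive. The standard transformation for
  A → A α₁ | ... | A α_m | β₁ | ... | β_n
is
  A  → β₁ A' | ... | β_n A'
  A' → α₁ A' | ... | α_m A' | ε

S → * becomes S → * S'
S → S B becomes S' → B S'
S → S x B becomes S' → x B S'
Add S' → ε

Productions for other non-terminals are unchanged:
  B → * x
  B → g g

Resulting grammar:
S → * S'
S' → B S'
S' → x B S'
S' → ε
B → * x
B → g g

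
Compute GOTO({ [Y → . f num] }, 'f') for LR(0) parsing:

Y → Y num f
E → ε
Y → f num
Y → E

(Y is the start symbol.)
{ [Y → f . num] }

GOTO(I, 'f') = CLOSURE({ [A → αX.β] : [A → α.Xβ] ∈ I, X = 'f' })

Items with dot before 'f', with the dot advanced:
  [Y → . f num] → [Y → f . num]
Closure adds nothing (no advanced item has the dot before a non-terminal).

GOTO = { [Y → f . num] }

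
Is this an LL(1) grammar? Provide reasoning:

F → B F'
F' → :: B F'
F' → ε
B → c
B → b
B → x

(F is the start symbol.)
Yes, the grammar is LL(1).

A grammar is LL(1) if for each non-terminal N with multiple productions, the predict sets of those productions are pairwise disjoint, where PREDICT(N → α) = (FIRST(α) \ {ε}) ∪ (FOLLOW(N) if α ⇒* ε).

Relevant sets:
  FOLLOW(F') = { $ }

For F':
  PREDICT(F' → :: B F') = { '::' }
  PREDICT(F' → ε) = { $ }
For B:
  PREDICT(B → c) = { 'c' }
  PREDICT(B → b) = { 'b' }
  PREDICT(B → x) = { 'x' }
F has a single production, so nothing to check there.

All predict sets are disjoint. The grammar IS LL(1).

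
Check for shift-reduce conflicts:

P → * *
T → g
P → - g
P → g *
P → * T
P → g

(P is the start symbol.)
Augment with P' → P and build the canonical LR(0) collection (I0 = CLOSURE({[P' → . P]}), then GOTO on every symbol after a dot until no new states appear). It has 10 states:
  I0: { [P → . * *], [P → . * T], [P → . - g], [P → . g *], [P → . g], [P' → . P] }  — shift
  I1: { [P → * . *], [P → * . T], [T → . g] }  — shift
  I2: { [P → - . g] }  — shift
  I3: { [P' → P .] }  — accept
  I4: { [P → g . *], [P → g .] }  — shift, reduce
  I5: { [P → g * .] }  — reduce
  I6: { [P → - g .] }  — reduce
  I7: { [P → * * .] }  — reduce
  I8: { [P → * T .] }  — reduce
  I9: { [T → g .] }  — reduce

I4 contains reduce item [P → g .] and shift item [P → g . *] — shift-reduce conflict.

Answer: Yes — I4: [P → g .] vs [P → g . *]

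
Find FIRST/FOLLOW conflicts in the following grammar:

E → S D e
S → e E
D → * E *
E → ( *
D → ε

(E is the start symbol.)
No FIRST/FOLLOW conflicts.

A FIRST/FOLLOW conflict occurs when a non-terminal N has a nullable alternative N → β (β ⇒* ε) and another alternative N → α with FIRST(α) ∩ FOLLOW(N) ≠ ∅: on such a lookahead the parser cannot decide between expanding α and letting N vanish via β.

Nullable non-terminals: D.

D: nullable alternative(s) D → ε; FOLLOW(D) = { 'e' }
  D → * E *: FIRST \ {ε} = { '*' } — disjoint from FOLLOW(D)
  D → ε: FIRST \ {ε} = { } — this is the only nullable alternative, skip

E, S have no nullable alternative, so no FIRST/FOLLOW check is needed there.

No FIRST/FOLLOW conflicts found.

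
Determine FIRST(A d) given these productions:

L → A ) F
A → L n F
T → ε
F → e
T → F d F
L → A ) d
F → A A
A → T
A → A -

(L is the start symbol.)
FIRST sets of the non-terminals involved (from the grammar, by fixed-point iteration):
  FIRST(A) = { ')', '-', 'd', 'e', ε }

To compute FIRST(A d), process the symbols left to right:
Symbol A is a non-terminal. Add FIRST(A) \ {ε} = { ')', '-', 'd', 'e' }
A is nullable (ε ∈ FIRST(A)), continue to the next symbol.
Symbol d is a terminal. Add 'd' and stop.
FIRST(A d) = { ')', '-', 'd', 'e' }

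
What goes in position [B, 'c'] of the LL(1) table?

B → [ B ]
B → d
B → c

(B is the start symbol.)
B → c

To find M[B, 'c'], we find productions for B where 'c' is in the predict set (PREDICT(N → α) = (FIRST(α) \ {ε}) ∪ (FOLLOW(N) if α ⇒* ε)).

B → [ B ]: PREDICT = { '[' }
B → d: PREDICT = { 'd' }
B → c: PREDICT = { 'c' }
  'c' is in predict set, so this production goes in M[B, 'c']

M[B, 'c'] = B → c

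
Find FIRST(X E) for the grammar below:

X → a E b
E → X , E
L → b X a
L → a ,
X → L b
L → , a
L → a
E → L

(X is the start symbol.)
{ ',', 'a', 'b' }

FIRST sets of the non-terminals involved (from the grammar, by fixed-point iteration):
  FIRST(X) = { ',', 'a', 'b' }

To compute FIRST(X E), process the symbols left to right:
Symbol X is a non-terminal. Add FIRST(X) \ {ε} = { ',', 'a', 'b' }
X is not nullable (ε ∉ FIRST(X)), so stop here.
FIRST(X E) = { ',', 'a', 'b' }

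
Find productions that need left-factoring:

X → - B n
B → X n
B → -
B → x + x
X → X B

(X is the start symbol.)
No, left-factoring is not needed

Left-factoring is needed when two productions for the same non-terminal
share a common prefix on the right-hand side.

Productions for X:
  X → - B n
  X → X B
Productions for B:
  B → X n
  B → -
  B → x + x

No common prefixes found.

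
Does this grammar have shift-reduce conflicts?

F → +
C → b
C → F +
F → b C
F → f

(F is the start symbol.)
Augment with F' → F and build the canonical LR(0) collection (I0 = CLOSURE({[F' → . F]}), then GOTO on every symbol after a dot until no new states appear). It has 9 states:
  I0: { [F → . +], [F → . b C], [F → . f], [F' → . F] }  — shift
  I1: { [F → + .] }  — reduce
  I2: { [F' → F .] }  — accept
  I3: { [C → . F +], [C → . b], [F → . +], [F → . b C], [F → . f], [F → b . C] }  — shift
  I4: { [F → f .] }  — reduce
  I5: { [F → b C .] }  — reduce
  I6: { [C → F . +] }  — shift
  I7: { [C → . F +], [C → . b], [C → b .], [F → . +], [F → . b C], [F → . f], [F → b . C] }  — shift, reduce
  I8: { [C → F + .] }  — reduce

I7 contains reduce item [C → b .] and shift items [C → . b], [F → . +], [F → . b C], [F → . f] — shift-reduce conflict.

Answer: Yes — I7: [C → b .] vs [C → . b]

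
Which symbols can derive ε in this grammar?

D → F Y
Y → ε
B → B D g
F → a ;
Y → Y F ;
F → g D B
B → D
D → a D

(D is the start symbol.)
{ 'Y' }

ε-productions: Y → ε
So Y is immediately nullable.
No further non-terminal can be added: every production for the remaining non-terminals contains a terminal or a non-nullable non-terminal.
Nullable = { 'Y' }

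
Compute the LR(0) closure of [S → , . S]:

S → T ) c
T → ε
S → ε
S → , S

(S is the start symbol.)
{ [S → , . S], [S → . , S], [S → . T ) c], [S → .], [T → .] }

To compute CLOSURE, for each item [A → α.Bβ] where B is a non-terminal, add [B → .γ] for all productions B → γ; repeat for the newly added items until nothing changes.

Start with: [S → , . S]
  [S → , . S] has the dot before S: add [S → . T ) c], [S → .], [S → . , S]
  [S → . T ) c] has the dot before T: add [T → .]
No further items can be added.

CLOSURE = { [S → , . S], [S → . , S], [S → . T ) c], [S → .], [T → .] }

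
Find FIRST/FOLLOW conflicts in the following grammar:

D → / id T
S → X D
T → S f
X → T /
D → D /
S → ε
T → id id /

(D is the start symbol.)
Yes. S → X D with FOLLOW(S) on { 'f' }

Nullable non-terminals: S.
FIRST sets used below: FIRST(X) = { 'f', 'id' }

S: nullable alternative(s) S → ε; FOLLOW(S) = { 'f' }
  S → X D: FIRST \ {ε} = { 'f', 'id' } — overlaps FOLLOW(S) on { 'f' }: CONFLICT
  S → ε: FIRST \ {ε} = { } — this is the only nullable alternative, skip

D, T, X have no nullable alternative, so no FIRST/FOLLOW check is needed there.

So the grammar has 1 FIRST/FOLLOW conflict (marked CONFLICT above).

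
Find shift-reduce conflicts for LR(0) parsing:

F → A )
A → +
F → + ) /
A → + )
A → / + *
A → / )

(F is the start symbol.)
A shift-reduce conflict occurs when an LR(0) state has both:
  - a complete (reduce) item [A → α .] (dot at the end), and
  - a shift item [B → β . c γ] (dot before a terminal).

Augment with F' → F and build the canonical LR(0) collection (I0 = CLOSURE({[F' → . F]}), then GOTO on every symbol after a dot until no new states appear). It has 11 states:
  I0: { [A → . + )], [A → . +], [A → . / )], [A → . / + *], [F → . + ) /], [F → . A )], [F' → . F] }  — shift
  I1: { [A → + . )], [A → + .], [F → + . ) /] }  — shift, reduce
  I2: { [A → / . )], [A → / . + *] }  — shift
  I3: { [F → A . )] }  — shift
  I4: { [F' → F .] }  — accept
  I5: { [F → A ) .] }  — reduce
  I6: { [A → / ) .] }  — reduce
  I7: { [A → / + . *] }  — shift
  I8: { [A → / + * .] }  — reduce
  I9: { [A → + ) .], [F → + ) . /] }  — shift, reduce
  I10: { [F → + ) / .] }  — reduce

I1 contains reduce item [A → + .] and shift items [A → + . )], [F → + . ) /] — shift-reduce conflict.
I9 contains reduce item [A → + ) .] and shift item [F → + ) . /] — shift-reduce conflict.

Answer: Yes — I1: [A → + .] vs [A → + . )]; I9: [A → + ) .] vs [F → + ) . /]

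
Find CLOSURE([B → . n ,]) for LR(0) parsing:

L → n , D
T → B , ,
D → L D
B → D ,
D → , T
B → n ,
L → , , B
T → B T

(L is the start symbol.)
To compute CLOSURE, for each item [A → α.Bβ] where B is a non-terminal, add [B → .γ] for all productions B → γ; repeat for the newly added items until nothing changes.

Start with: [B → . n ,]
The dot precedes the terminal n, so nothing is added.

CLOSURE = { [B → . n ,] }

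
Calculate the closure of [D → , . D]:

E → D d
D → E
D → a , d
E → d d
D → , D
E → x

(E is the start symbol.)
To compute CLOSURE, for each item [A → α.Bβ] where B is a non-terminal, add [B → .γ] for all productions B → γ; repeat for the newly added items until nothing changes.

Start with: [D → , . D]
  [D → , . D] has the dot before D: add [D → . E], [D → . a , d], [D → . , D]
  [D → . E] has the dot before E: add [E → . D d], [E → . d d], [E → . x]
No further items can be added.

CLOSURE = { [D → , . D], [D → . , D], [D → . E], [D → . a , d], [E → . D d], [E → . d d], [E → . x] }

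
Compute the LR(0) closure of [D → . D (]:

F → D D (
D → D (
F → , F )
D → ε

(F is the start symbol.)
{ [D → . D (], [D → .] }

Start with: [D → . D (]
  [D → . D (] has the dot before D: add [D → .]
No further items can be added.

CLOSURE = { [D → . D (], [D → .] }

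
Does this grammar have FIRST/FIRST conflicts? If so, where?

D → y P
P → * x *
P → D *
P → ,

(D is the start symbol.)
A FIRST/FIRST conflict occurs when two productions N → α and N → β for the same non-terminal have FIRST(α) ∩ FIRST(β) ≠ ∅ (with ε ∈ FIRST of a nullable right-hand side, so two nullable alternatives also conflict).

FIRST sets of the non-terminals at (or reachable through a nullable prefix from) the front of some alternative:
  FIRST(D) = { 'y' }

Productions for P:
  P → * x *: FIRST = { '*' }
  P → D *: FIRST = { 'y' }
  P → ,: FIRST = { ',' }
D has only one production, so no FIRST/FIRST conflict is possible there.

All alternatives of each non-terminal have pairwise disjoint FIRST sets.

Answer: No FIRST/FIRST conflicts.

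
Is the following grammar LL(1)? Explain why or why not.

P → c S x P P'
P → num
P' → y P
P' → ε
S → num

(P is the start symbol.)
No. Predict set conflict for P': { 'y' }

Relevant sets:
  FOLLOW(P') = { $, 'y' }

For P:
  PREDICT(P → c S x P P') = { 'c' }
  PREDICT(P → num) = { 'num' }
For P':
  PREDICT(P' → y P) = { 'y' }
  PREDICT(P' → ε) = { $, 'y' }
S has a single production, so nothing to check there.

Conflict found: Predict set conflict for P': { 'y' }
The grammar is NOT LL(1).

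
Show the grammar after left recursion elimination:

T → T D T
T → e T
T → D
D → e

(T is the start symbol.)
T is directly left-recursive. The standard transformation for
  A → A α₁ | ... | A α_m | β₁ | ... | β_n
is
  A  → β₁ A' | ... | β_n A'
  A' → α₁ A' | ... | α_m A' | ε

T → e T becomes T → e T T'
T → D becomes T → D T'
T → T D T becomes T' → D T T'
Add T' → ε

Productions for other non-terminals are unchanged:
  D → e

Resulting grammar:
T → e T T'
T → D T'
T' → D T T'
T' → ε
D → e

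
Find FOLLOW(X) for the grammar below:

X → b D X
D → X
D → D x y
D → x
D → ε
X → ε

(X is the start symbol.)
To compute FOLLOW(X), find every occurrence of X on a right-hand side N → α X β: add FIRST(β) \ {ε}, and if β is empty or nullable also add FOLLOW(N). Iterate to a fixed point.

X is the start symbol, so $ ∈ FOLLOW(X).
In X → b D X: X is at the end; this adds FOLLOW(X) to itself — nothing new
In D → X: X is at the end, add FOLLOW(D)

The FOLLOW sets referred to above (computed the same way, to a fixed point):
  FOLLOW(D) = { $, 'b', 'x' }

Taking the union: FOLLOW(X) = { $, 'b', 'x' }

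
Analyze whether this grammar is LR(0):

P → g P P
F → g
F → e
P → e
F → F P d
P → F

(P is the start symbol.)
No. Shift-reduce conflict between [P → F .] and [F → . e]

A grammar is LR(0) if no state in the canonical LR(0) collection has:
  - both a shift item (dot before a terminal) and a complete item (shift-reduce conflict), or
  - two or more complete items (reduce-reduce conflict; the accept item [P' → P .] counts as a complete item here).

Augment with P' → P and build the canonical LR(0) collection (I0 = CLOSURE({[P' → . P]}), then GOTO on every symbol after a dot until no new states appear). It has 9 states:
  I0: { [F → . F P d], [F → . e], [F → . g], [P → . F], [P → . e], [P → . g P P], [P' → . P] }  — shift
  I1: { [F → . F P d], [F → . e], [F → . g], [F → F . P d], [P → . F], [P → . e], [P → . g P P], [P → F .] }  — shift, reduce
  I2: { [P' → P .] }  — accept
  I3: { [F → e .], [P → e .] }  — 2 reduces
  I4: { [F → . F P d], [F → . e], [F → . g], [F → g .], [P → . F], [P → . e], [P → . g P P], [P → g . P P] }  — shift, reduce
  I5: { [F → . F P d], [F → . e], [F → . g], [P → . F], [P → . e], [P → . g P P], [P → g P . P] }  — shift
  I6: { [P → g P P .] }  — reduce
  I7: { [F → F P . d] }  — shift
  I8: { [F → F P d .] }  — reduce

Conflict in state I1:
  Shift-reduce conflict between [P → F .] and [F → . e]
So the grammar is NOT LR(0).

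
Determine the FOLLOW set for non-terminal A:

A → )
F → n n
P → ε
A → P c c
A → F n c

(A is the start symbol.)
To compute FOLLOW(A), find every occurrence of A on a right-hand side N → α A β: add FIRST(β) \ {ε}, and if β is empty or nullable also add FOLLOW(N). Iterate to a fixed point.

A is the start symbol, so $ ∈ FOLLOW(A).
A does not occur on any right-hand side.

Taking the union: FOLLOW(A) = { $ }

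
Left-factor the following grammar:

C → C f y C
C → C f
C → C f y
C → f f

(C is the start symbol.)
Left-factoring transforms A → αβ₁ | αβ₂ into A → αA' and A' → β₁ | β₂
(α is the longest common prefix among the alternatives). Repeat until
no nonterminal has two alternatives with a common prefix.

Round 1: C has alternatives sharing prefix 'C f'. Introduce C': C → C f C'
  Add: C' → y C
  Add: C' → ε
  Add: C' → y

Round 2: C' has alternatives sharing prefix 'y'. Introduce C'': C' → y C''
  Add: C'' → C
  Add: C'' → ε

No remaining common prefixes — done.

Resulting grammar:
C → C f C'
C' → y C''
C'' → C
C'' → ε
C' → ε
C → f f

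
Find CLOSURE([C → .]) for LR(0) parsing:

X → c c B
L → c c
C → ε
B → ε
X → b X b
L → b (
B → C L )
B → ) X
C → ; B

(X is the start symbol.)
To compute CLOSURE, for each item [A → α.Bβ] where B is a non-terminal, add [B → .γ] for all productions B → γ; repeat for the newly added items until nothing changes.

Start with: [C → .]
The dot is at the end, so nothing is added.

CLOSURE = { [C → .] }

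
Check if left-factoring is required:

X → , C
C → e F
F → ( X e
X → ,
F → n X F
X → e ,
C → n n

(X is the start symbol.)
Yes, X has productions with common prefix ','

Left-factoring is needed when two productions for the same non-terminal
share a common prefix on the right-hand side.

Productions for X:
  X → , C
  X → ,
  X → e ,
Productions for C:
  C → e F
  C → n n
Productions for F:
  F → ( X e
  F → n X F

Found common prefix ',' in productions for X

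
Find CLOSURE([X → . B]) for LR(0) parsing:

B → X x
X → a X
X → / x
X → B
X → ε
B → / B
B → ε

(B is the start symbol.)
{ [B → . / B], [B → . X x], [B → .], [X → . / x], [X → . B], [X → . a X], [X → .] }

Start with: [X → . B]
  [X → . B] has the dot before B: add [B → . X x], [B → . / B], [B → .]
  [B → . X x] has the dot before X: add [X → . a X], [X → . / x], [X → .]
No further items can be added.

CLOSURE = { [B → . / B], [B → . X x], [B → .], [X → . / x], [X → . B], [X → . a X], [X → .] }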